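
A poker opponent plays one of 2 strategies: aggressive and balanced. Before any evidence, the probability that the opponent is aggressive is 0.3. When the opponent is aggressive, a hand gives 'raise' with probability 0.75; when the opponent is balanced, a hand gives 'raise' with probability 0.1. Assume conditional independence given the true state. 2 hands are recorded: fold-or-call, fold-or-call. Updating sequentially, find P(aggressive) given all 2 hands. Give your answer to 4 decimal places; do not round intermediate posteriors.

0.0320

After 'fold-or-call': P(aggressive) = 0.25·0.3000 / (0.25·0.3000 + 0.9·0.7000) ≈ 0.1064
After 'fold-or-call': P(aggressive) = 0.25·0.1064 / (0.25·0.1064 + 0.9·0.8936) ≈ 0.0320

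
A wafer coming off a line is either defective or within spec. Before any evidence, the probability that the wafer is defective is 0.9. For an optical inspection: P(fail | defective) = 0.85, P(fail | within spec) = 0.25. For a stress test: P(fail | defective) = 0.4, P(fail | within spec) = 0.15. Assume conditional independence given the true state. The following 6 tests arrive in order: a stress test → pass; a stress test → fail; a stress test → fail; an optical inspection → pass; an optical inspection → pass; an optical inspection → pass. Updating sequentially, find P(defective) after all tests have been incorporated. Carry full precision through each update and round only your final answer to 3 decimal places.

After a stress test='pass': P(defective) = 0.6·0.9000 / (0.6·0.9000 + 0.85·0.1000) ≈ 0.8640
After a stress test='fail': P(defective) = 0.4·0.8640 / (0.4·0.8640 + 0.15·0.1360) ≈ 0.9443
After a stress test='fail': P(defective) = 0.4·0.9443 / (0.4·0.9443 + 0.15·0.0557) ≈ 0.9783
After an optical inspection='pass': P(defective) = 0.15·0.9783 / (0.15·0.9783 + 0.75·0.0217) ≈ 0.9004
After an optical inspection='pass': P(defective) = 0.15·0.9004 / (0.15·0.9004 + 0.75·0.0996) ≈ 0.6438
After an optical inspection='pass': P(defective) = 0.15·0.6438 / (0.15·0.6438 + 0.75·0.3562) ≈ 0.2655

0.265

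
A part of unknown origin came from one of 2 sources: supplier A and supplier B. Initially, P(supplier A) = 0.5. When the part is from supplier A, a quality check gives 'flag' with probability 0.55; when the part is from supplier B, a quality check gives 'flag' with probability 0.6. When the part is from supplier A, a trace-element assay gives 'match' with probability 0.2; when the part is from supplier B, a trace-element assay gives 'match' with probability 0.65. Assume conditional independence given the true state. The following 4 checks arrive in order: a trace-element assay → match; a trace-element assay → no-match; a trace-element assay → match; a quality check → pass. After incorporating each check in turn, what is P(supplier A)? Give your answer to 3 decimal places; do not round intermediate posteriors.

Each posterior becomes the prior for the next update.
After a trace-element assay='match': P(supplier A) = 0.2·0.5000 / (0.2·0.5000 + 0.65·0.5000) ≈ 0.2353
After a trace-element assay='no-match': P(supplier A) = 0.8·0.2353 / (0.8·0.2353 + 0.35·0.7647) ≈ 0.4129
After a trace-element assay='match': P(supplier A) = 0.2·0.4129 / (0.2·0.4129 + 0.65·0.5871) ≈ 0.1779
After a quality check='pass': P(supplier A) = 0.45·0.1779 / (0.45·0.1779 + 0.4·0.8221) ≈ 0.1958

0.196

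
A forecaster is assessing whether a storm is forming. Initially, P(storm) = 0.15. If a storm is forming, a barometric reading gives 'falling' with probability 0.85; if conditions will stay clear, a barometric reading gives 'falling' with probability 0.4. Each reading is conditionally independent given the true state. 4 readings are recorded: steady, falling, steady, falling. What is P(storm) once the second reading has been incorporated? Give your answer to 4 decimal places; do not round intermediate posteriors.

0.0857

After 'steady': P(storm) = 0.15·0.1500 / (0.15·0.1500 + 0.6·0.8500) ≈ 0.0423
After 'falling': P(storm) = 0.85·0.0423 / (0.85·0.0423 + 0.4·0.9577) ≈ 0.0857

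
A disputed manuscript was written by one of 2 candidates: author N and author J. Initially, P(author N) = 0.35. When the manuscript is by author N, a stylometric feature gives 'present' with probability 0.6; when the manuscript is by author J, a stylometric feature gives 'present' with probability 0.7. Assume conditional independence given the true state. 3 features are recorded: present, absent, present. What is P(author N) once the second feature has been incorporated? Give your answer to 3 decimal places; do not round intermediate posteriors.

After 'present': P(author N) = 0.6·0.3500 / (0.6·0.3500 + 0.7·0.6500) ≈ 0.3158
After 'absent': P(author N) = 0.4·0.3158 / (0.4·0.3158 + 0.3·0.6842) ≈ 0.3810

0.381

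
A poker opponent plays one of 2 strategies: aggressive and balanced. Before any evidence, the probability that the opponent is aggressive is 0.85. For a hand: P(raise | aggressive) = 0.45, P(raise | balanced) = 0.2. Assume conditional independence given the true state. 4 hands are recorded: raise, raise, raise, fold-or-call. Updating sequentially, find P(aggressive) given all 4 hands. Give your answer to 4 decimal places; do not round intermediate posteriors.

After 'raise': P(aggressive) = 0.45·0.8500 / (0.45·0.8500 + 0.2·0.1500) ≈ 0.9273
After 'raise': P(aggressive) = 0.45·0.9273 / (0.45·0.9273 + 0.2·0.0727) ≈ 0.9663
After 'raise': P(aggressive) = 0.45·0.9663 / (0.45·0.9663 + 0.2·0.0337) ≈ 0.9847
After 'fold-or-call': P(aggressive) = 0.55·0.9847 / (0.55·0.9847 + 0.8·0.0153) ≈ 0.9780

0.9780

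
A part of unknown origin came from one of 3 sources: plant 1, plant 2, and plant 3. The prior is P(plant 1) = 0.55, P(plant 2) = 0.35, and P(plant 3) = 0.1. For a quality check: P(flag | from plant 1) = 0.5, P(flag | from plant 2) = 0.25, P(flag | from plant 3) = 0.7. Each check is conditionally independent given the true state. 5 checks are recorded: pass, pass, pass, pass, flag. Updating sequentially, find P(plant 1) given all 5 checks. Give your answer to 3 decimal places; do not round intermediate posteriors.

After 'pass': normaliser = 0.5·0.5500 + 0.75·0.3500 + 0.3·0.1000; P(plant 1) ≈ 0.4846, P(plant 2) ≈ 0.4626, P(plant 3) ≈ 0.0529
After 'pass': normaliser = 0.5·0.4846 + 0.75·0.4626 + 0.3·0.0529; P(plant 1) ≈ 0.4004, P(plant 2) ≈ 0.5734, P(plant 3) ≈ 0.0262
After 'pass': normaliser = 0.5·0.4004 + 0.75·0.5734 + 0.3·0.0262; P(plant 1) ≈ 0.3138, P(plant 2) ≈ 0.6739, P(plant 3) ≈ 0.0123
After 'pass': normaliser = 0.5·0.3138 + 0.75·0.6739 + 0.3·0.0123; P(plant 1) ≈ 0.2356, P(plant 2) ≈ 0.7589, P(plant 3) ≈ 0.0056
After 'flag': normaliser = 0.5·0.2356 + 0.25·0.7589 + 0.7·0.0056; P(plant 1) ≈ 0.3782, P(plant 2) ≈ 0.6093, P(plant 3) ≈ 0.0125

0.378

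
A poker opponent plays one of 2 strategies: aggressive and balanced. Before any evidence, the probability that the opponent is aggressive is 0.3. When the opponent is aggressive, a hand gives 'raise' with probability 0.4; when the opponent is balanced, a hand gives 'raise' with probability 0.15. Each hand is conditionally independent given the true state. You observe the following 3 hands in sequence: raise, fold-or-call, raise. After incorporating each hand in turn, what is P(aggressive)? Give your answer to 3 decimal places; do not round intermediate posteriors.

After 'raise': P(aggressive) = 0.4·0.3000 / (0.4·0.3000 + 0.15·0.7000) ≈ 0.5333
After 'fold-or-call': P(aggressive) = 0.6·0.5333 / (0.6·0.5333 + 0.85·0.4667) ≈ 0.4465
After 'raise': P(aggressive) = 0.4·0.4465 / (0.4·0.4465 + 0.15·0.5535) ≈ 0.6827

0.683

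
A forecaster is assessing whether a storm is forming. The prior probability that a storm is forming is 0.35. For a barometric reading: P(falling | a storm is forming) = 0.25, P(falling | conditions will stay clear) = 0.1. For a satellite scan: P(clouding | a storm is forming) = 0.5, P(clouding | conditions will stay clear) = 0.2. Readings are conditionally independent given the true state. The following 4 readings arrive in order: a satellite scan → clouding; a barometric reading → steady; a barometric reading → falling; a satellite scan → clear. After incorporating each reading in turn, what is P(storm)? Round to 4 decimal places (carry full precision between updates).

After a satellite scan='clouding': P(storm) = 0.5·0.3500 / (0.5·0.3500 + 0.2·0.6500) ≈ 0.5738
After a barometric reading='steady': P(storm) = 0.75·0.5738 / (0.75·0.5738 + 0.9·0.4262) ≈ 0.5287
After a barometric reading='falling': P(storm) = 0.25·0.5287 / (0.25·0.5287 + 0.1·0.4713) ≈ 0.7372
After a satellite scan='clear': P(storm) = 0.5·0.7372 / (0.5·0.7372 + 0.8·0.2628) ≈ 0.6367

0.6367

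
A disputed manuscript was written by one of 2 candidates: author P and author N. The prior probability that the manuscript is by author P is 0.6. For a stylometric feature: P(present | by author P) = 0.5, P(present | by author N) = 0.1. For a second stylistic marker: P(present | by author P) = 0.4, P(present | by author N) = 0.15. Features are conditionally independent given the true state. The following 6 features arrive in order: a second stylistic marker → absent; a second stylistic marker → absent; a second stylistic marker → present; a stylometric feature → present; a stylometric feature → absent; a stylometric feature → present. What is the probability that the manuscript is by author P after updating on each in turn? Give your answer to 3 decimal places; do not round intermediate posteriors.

0.965

Each posterior becomes the prior for the next update.
After a second stylistic marker='absent': P(author P) = 0.6·0.6000 / (0.6·0.6000 + 0.85·0.4000) ≈ 0.5143
After a second stylistic marker='absent': P(author P) = 0.6·0.5143 / (0.6·0.5143 + 0.85·0.4857) ≈ 0.4277
After a second stylistic marker='present': P(author P) = 0.4·0.4277 / (0.4·0.4277 + 0.15·0.5723) ≈ 0.6659
After a stylometric feature='present': P(author P) = 0.5·0.6659 / (0.5·0.6659 + 0.1·0.3341) ≈ 0.9088
After a stylometric feature='absent': P(author P) = 0.5·0.9088 / (0.5·0.9088 + 0.9·0.0912) ≈ 0.8470
After a stylometric feature='present': P(author P) = 0.5·0.8470 / (0.5·0.8470 + 0.1·0.1530) ≈ 0.9651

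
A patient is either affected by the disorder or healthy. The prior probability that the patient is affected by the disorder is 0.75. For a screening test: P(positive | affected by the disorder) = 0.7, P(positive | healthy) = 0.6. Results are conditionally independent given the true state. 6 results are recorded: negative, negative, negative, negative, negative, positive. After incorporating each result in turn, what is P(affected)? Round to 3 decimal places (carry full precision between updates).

0.454

Apply Bayes' rule sequentially, carrying P(affected) forward.
After 'negative': P(affected) = 0.3·0.7500 / (0.3·0.7500 + 0.4·0.2500) ≈ 0.6923
After 'negative': P(affected) = 0.3·0.6923 / (0.3·0.6923 + 0.4·0.3077) ≈ 0.6279
After 'negative': P(affected) = 0.3·0.6279 / (0.3·0.6279 + 0.4·0.3721) ≈ 0.5586
After 'negative': P(affected) = 0.3·0.5586 / (0.3·0.5586 + 0.4·0.4414) ≈ 0.4870
After 'negative': P(affected) = 0.3·0.4870 / (0.3·0.4870 + 0.4·0.5130) ≈ 0.4159
After 'positive': P(affected) = 0.7·0.4159 / (0.7·0.4159 + 0.6·0.5841) ≈ 0.4537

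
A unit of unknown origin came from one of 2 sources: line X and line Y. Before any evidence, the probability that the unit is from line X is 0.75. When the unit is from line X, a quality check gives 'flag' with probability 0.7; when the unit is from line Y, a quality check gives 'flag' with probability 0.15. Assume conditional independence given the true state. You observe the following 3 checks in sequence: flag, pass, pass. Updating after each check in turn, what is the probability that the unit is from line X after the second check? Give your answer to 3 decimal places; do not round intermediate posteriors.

0.832

After 'flag': P(line X) = 0.7·0.7500 / (0.7·0.7500 + 0.15·0.2500) ≈ 0.9333
After 'pass': P(line X) = 0.3·0.9333 / (0.3·0.9333 + 0.85·0.0667) ≈ 0.8317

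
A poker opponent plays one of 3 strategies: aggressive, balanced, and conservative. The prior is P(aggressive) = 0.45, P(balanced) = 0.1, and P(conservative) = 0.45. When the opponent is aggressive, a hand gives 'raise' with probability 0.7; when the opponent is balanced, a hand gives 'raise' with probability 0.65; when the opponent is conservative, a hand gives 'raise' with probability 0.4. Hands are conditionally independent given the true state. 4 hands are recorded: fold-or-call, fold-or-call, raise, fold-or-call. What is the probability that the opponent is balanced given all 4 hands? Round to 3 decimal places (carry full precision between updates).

Each posterior becomes the prior for the next update.
After 'fold-or-call': normaliser = 0.3·0.4500 + 0.35·0.1000 + 0.6·0.4500; P(aggressive) ≈ 0.3068, P(balanced) ≈ 0.0795, P(conservative) ≈ 0.6136
After 'fold-or-call': normaliser = 0.3·0.3068 + 0.35·0.0795 + 0.6·0.6136; P(aggressive) ≈ 0.1886, P(balanced) ≈ 0.0570, P(conservative) ≈ 0.7544
After 'raise': normaliser = 0.7·0.1886 + 0.65·0.0570 + 0.4·0.7544; P(aggressive) ≈ 0.2804, P(balanced) ≈ 0.0787, P(conservative) ≈ 0.6409
After 'fold-or-call': normaliser = 0.3·0.2804 + 0.35·0.0787 + 0.6·0.6409; P(aggressive) ≈ 0.1695, P(balanced) ≈ 0.0555, P(conservative) ≈ 0.7749

0.056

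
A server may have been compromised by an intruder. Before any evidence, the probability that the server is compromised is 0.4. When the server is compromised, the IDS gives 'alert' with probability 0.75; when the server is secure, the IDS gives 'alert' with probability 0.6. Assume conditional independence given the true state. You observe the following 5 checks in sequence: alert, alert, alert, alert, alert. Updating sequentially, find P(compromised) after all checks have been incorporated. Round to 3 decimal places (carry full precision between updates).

Apply Bayes' rule sequentially, carrying P(compromised) forward.
After 'alert': P(compromised) = 0.75·0.4000 / (0.75·0.4000 + 0.6·0.6000) ≈ 0.4545
After 'alert': P(compromised) = 0.75·0.4545 / (0.75·0.4545 + 0.6·0.5455) ≈ 0.5102
After 'alert': P(compromised) = 0.75·0.5102 / (0.75·0.5102 + 0.6·0.4898) ≈ 0.5656
After 'alert': P(compromised) = 0.75·0.5656 / (0.75·0.5656 + 0.6·0.4344) ≈ 0.6194
After 'alert': P(compromised) = 0.75·0.6194 / (0.75·0.6194 + 0.6·0.3806) ≈ 0.6705

0.670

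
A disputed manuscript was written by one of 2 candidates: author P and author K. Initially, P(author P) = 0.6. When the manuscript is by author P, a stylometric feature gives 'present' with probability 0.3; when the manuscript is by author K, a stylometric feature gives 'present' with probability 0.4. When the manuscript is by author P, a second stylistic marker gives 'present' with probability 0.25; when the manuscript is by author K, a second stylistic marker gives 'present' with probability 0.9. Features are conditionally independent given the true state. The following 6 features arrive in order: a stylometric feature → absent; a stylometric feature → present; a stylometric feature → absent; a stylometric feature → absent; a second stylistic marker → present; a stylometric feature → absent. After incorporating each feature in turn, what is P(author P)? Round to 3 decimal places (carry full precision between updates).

After a stylometric feature='absent': P(author P) = 0.7·0.6000 / (0.7·0.6000 + 0.6·0.4000) ≈ 0.6364
After a stylometric feature='present': P(author P) = 0.3·0.6364 / (0.3·0.6364 + 0.4·0.3636) ≈ 0.5676
After a stylometric feature='absent': P(author P) = 0.7·0.5676 / (0.7·0.5676 + 0.6·0.4324) ≈ 0.6049
After a stylometric feature='absent': P(author P) = 0.7·0.6049 / (0.7·0.6049 + 0.6·0.3951) ≈ 0.6411
After a second stylistic marker='present': P(author P) = 0.25·0.6411 / (0.25·0.6411 + 0.9·0.3589) ≈ 0.3317
After a stylometric feature='absent': P(author P) = 0.7·0.3317 / (0.7·0.3317 + 0.6·0.6683) ≈ 0.3667

0.367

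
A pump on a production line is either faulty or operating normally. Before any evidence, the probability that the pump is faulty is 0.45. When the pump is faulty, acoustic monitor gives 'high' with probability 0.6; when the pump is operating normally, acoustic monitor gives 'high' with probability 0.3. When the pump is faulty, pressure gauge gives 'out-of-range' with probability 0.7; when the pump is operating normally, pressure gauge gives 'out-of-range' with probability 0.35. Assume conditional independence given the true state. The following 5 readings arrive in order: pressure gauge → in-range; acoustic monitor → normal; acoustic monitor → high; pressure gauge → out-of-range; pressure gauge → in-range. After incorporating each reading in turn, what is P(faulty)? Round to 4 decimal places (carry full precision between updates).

0.2849

After pressure gauge='in-range': P(faulty) = 0.3·0.4500 / (0.3·0.4500 + 0.65·0.5500) ≈ 0.2741
After acoustic monitor='normal': P(faulty) = 0.4·0.2741 / (0.4·0.2741 + 0.7·0.7259) ≈ 0.1775
After acoustic monitor='high': P(faulty) = 0.6·0.1775 / (0.6·0.1775 + 0.3·0.8225) ≈ 0.3015
After pressure gauge='out-of-range': P(faulty) = 0.7·0.3015 / (0.7·0.3015 + 0.35·0.6985) ≈ 0.4633
After pressure gauge='in-range': P(faulty) = 0.3·0.4633 / (0.3·0.4633 + 0.65·0.5367) ≈ 0.2849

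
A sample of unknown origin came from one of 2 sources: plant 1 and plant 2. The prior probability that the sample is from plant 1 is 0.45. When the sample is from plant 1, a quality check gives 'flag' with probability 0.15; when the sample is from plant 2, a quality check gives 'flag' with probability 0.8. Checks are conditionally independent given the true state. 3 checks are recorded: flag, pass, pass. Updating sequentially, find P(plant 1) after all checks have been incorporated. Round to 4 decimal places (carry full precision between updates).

0.7348

After 'flag': P(plant 1) = 0.15·0.4500 / (0.15·0.4500 + 0.8·0.5500) ≈ 0.1330
After 'pass': P(plant 1) = 0.85·0.1330 / (0.85·0.1330 + 0.2·0.8670) ≈ 0.3947
After 'pass': P(plant 1) = 0.85·0.3947 / (0.85·0.3947 + 0.2·0.6053) ≈ 0.7348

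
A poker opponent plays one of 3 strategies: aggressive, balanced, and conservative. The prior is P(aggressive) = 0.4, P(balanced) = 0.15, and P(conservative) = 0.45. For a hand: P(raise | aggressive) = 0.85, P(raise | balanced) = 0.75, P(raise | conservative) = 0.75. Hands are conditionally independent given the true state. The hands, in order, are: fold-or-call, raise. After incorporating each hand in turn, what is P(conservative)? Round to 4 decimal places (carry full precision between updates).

After 'fold-or-call': normaliser = 0.15·0.4000 + 0.25·0.1500 + 0.25·0.4500; P(aggressive) ≈ 0.2857, P(balanced) ≈ 0.1786, P(conservative) ≈ 0.5357
After 'raise': normaliser = 0.85·0.2857 + 0.75·0.1786 + 0.75·0.5357; P(aggressive) ≈ 0.3119, P(balanced) ≈ 0.1720, P(conservative) ≈ 0.5161

0.5161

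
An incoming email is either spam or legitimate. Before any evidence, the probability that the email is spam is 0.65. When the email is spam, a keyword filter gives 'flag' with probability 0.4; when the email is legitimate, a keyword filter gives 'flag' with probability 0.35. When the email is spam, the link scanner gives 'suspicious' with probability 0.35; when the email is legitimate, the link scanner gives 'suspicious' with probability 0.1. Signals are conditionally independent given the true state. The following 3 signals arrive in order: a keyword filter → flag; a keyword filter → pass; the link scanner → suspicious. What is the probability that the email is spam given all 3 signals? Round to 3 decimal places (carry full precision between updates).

After a keyword filter='flag': P(spam) = 0.4·0.6500 / (0.4·0.6500 + 0.35·0.3500) ≈ 0.6797
After a keyword filter='pass': P(spam) = 0.6·0.6797 / (0.6·0.6797 + 0.65·0.3203) ≈ 0.6621
After the link scanner='suspicious': P(spam) = 0.35·0.6621 / (0.35·0.6621 + 0.1·0.3379) ≈ 0.8727

0.873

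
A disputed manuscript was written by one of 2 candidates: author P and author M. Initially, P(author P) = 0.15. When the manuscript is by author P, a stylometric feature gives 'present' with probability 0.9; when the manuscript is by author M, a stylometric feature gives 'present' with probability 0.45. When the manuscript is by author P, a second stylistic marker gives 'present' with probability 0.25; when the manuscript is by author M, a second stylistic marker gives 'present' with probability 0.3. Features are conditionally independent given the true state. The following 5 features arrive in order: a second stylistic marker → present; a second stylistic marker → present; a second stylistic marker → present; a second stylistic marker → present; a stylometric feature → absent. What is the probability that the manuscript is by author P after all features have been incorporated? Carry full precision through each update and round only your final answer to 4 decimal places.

After a second stylistic marker='present': P(author P) = 0.25·0.1500 / (0.25·0.1500 + 0.3·0.8500) ≈ 0.1282
After a second stylistic marker='present': P(author P) = 0.25·0.1282 / (0.25·0.1282 + 0.3·0.8718) ≈ 0.1092
After a second stylistic marker='present': P(author P) = 0.25·0.1092 / (0.25·0.1092 + 0.3·0.8908) ≈ 0.0927
After a second stylistic marker='present': P(author P) = 0.25·0.0927 / (0.25·0.0927 + 0.3·0.9073) ≈ 0.0784
After a stylometric feature='absent': P(author P) = 0.1·0.0784 / (0.1·0.0784 + 0.55·0.9216) ≈ 0.0152

0.0152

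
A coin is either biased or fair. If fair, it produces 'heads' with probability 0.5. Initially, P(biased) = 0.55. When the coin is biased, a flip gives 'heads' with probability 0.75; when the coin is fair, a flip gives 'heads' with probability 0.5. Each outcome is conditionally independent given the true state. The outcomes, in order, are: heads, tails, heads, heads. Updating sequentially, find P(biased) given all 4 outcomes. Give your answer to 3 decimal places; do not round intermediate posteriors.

0.673

Each posterior becomes the prior for the next update.
After 'heads': P(biased) = 0.75·0.5500 / (0.75·0.5500 + 0.5·0.4500) ≈ 0.6471
After 'tails': P(biased) = 0.25·0.6471 / (0.25·0.6471 + 0.5·0.3529) ≈ 0.4783
After 'heads': P(biased) = 0.75·0.4783 / (0.75·0.4783 + 0.5·0.5217) ≈ 0.5789
After 'heads': P(biased) = 0.75·0.5789 / (0.75·0.5789 + 0.5·0.4211) ≈ 0.6735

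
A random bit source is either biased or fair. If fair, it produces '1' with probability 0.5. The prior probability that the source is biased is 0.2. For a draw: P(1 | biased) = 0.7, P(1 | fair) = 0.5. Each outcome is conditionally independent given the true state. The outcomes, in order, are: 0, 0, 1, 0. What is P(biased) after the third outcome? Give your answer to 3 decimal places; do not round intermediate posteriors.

0.112

After '0': P(biased) = 0.3·0.2000 / (0.3·0.2000 + 0.5·0.8000) ≈ 0.1304
After '0': P(biased) = 0.3·0.1304 / (0.3·0.1304 + 0.5·0.8696) ≈ 0.0826
After '1': P(biased) = 0.7·0.0826 / (0.7·0.0826 + 0.5·0.9174) ≈ 0.1119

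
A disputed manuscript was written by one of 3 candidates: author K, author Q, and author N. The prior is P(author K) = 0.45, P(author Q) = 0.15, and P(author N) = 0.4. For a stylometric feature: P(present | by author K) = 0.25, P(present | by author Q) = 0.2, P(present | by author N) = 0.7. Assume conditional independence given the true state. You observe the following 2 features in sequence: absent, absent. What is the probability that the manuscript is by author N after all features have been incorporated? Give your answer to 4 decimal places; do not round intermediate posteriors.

0.0935

After 'absent': normaliser = 0.75·0.4500 + 0.8·0.1500 + 0.3·0.4000; P(author K) ≈ 0.5844, P(author Q) ≈ 0.2078, P(author N) ≈ 0.2078
After 'absent': normaliser = 0.75·0.5844 + 0.8·0.2078 + 0.3·0.2078; P(author K) ≈ 0.6573, P(author Q) ≈ 0.2493, P(author N) ≈ 0.0935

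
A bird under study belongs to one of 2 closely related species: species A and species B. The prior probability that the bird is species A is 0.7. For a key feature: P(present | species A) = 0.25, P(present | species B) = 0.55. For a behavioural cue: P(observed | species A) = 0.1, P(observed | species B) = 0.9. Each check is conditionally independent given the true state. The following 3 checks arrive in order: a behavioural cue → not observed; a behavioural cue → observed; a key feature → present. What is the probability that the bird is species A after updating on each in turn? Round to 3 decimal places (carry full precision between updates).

0.515

Each posterior becomes the prior for the next update.
After a behavioural cue='not observed': P(species A) = 0.9·0.7000 / (0.9·0.7000 + 0.1·0.3000) ≈ 0.9545
After a behavioural cue='observed': P(species A) = 0.1·0.9545 / (0.1·0.9545 + 0.9·0.0455) ≈ 0.7000
After a key feature='present': P(species A) = 0.25·0.7000 / (0.25·0.7000 + 0.55·0.3000) ≈ 0.5147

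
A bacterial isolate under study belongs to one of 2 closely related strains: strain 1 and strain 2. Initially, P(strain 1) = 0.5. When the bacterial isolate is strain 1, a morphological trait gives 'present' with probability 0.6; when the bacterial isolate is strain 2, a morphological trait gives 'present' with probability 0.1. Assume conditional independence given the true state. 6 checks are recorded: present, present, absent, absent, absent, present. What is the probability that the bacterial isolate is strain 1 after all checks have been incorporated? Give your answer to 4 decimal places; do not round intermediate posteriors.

0.9499

After 'present': P(strain 1) = 0.6·0.5000 / (0.6·0.5000 + 0.1·0.5000) ≈ 0.8571
After 'present': P(strain 1) = 0.6·0.8571 / (0.6·0.8571 + 0.1·0.1429) ≈ 0.9730
After 'absent': P(strain 1) = 0.4·0.9730 / (0.4·0.9730 + 0.9·0.0270) ≈ 0.9412
After 'absent': P(strain 1) = 0.4·0.9412 / (0.4·0.9412 + 0.9·0.0588) ≈ 0.8767
After 'absent': P(strain 1) = 0.4·0.8767 / (0.4·0.8767 + 0.9·0.1233) ≈ 0.7596
After 'present': P(strain 1) = 0.6·0.7596 / (0.6·0.7596 + 0.1·0.2404) ≈ 0.9499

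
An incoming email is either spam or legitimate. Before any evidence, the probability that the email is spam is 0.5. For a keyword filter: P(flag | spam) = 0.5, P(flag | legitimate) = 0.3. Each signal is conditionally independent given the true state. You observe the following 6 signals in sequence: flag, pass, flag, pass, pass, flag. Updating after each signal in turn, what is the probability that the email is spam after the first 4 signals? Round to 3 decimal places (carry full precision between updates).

Each posterior becomes the prior for the next update.
After 'flag': P(spam) = 0.5·0.5000 / (0.5·0.5000 + 0.3·0.5000) ≈ 0.6250
After 'pass': P(spam) = 0.5·0.6250 / (0.5·0.6250 + 0.7·0.3750) ≈ 0.5435
After 'flag': P(spam) = 0.5·0.5435 / (0.5·0.5435 + 0.3·0.4565) ≈ 0.6649
After 'pass': P(spam) = 0.5·0.6649 / (0.5·0.6649 + 0.7·0.3351) ≈ 0.5863

0.586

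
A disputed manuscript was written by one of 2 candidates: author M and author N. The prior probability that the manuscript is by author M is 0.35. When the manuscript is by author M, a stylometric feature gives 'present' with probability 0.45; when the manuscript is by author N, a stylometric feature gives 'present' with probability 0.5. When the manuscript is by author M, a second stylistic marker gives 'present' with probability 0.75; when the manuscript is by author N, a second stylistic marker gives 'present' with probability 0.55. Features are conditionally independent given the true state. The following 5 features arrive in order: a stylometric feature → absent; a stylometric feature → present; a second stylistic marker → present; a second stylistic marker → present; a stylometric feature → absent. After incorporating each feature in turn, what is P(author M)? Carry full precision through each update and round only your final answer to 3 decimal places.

Each posterior becomes the prior for the next update.
After a stylometric feature='absent': P(author M) = 0.55·0.3500 / (0.55·0.3500 + 0.5·0.6500) ≈ 0.3720
After a stylometric feature='present': P(author M) = 0.45·0.3720 / (0.45·0.3720 + 0.5·0.6280) ≈ 0.3477
After a second stylistic marker='present': P(author M) = 0.75·0.3477 / (0.75·0.3477 + 0.55·0.6523) ≈ 0.4209
After a second stylistic marker='present': P(author M) = 0.75·0.4209 / (0.75·0.4209 + 0.55·0.5791) ≈ 0.4978
After a stylometric feature='absent': P(author M) = 0.55·0.4978 / (0.55·0.4978 + 0.5·0.5022) ≈ 0.5216

0.522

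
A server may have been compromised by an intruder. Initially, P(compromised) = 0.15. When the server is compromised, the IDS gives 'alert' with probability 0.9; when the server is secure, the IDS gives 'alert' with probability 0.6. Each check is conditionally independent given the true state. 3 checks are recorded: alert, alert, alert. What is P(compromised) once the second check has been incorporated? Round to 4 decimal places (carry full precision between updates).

After 'alert': P(compromised) = 0.9·0.1500 / (0.9·0.1500 + 0.6·0.8500) ≈ 0.2093
After 'alert': P(compromised) = 0.9·0.2093 / (0.9·0.2093 + 0.6·0.7907) ≈ 0.2842

0.2842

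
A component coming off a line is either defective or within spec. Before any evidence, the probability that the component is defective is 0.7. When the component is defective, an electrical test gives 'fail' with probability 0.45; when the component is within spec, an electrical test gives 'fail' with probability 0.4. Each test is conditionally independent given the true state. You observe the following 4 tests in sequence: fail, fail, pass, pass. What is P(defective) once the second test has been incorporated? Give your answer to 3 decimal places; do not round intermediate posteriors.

After 'fail': P(defective) = 0.45·0.7000 / (0.45·0.7000 + 0.4·0.3000) ≈ 0.7241
After 'fail': P(defective) = 0.45·0.7241 / (0.45·0.7241 + 0.4·0.2759) ≈ 0.7470

0.747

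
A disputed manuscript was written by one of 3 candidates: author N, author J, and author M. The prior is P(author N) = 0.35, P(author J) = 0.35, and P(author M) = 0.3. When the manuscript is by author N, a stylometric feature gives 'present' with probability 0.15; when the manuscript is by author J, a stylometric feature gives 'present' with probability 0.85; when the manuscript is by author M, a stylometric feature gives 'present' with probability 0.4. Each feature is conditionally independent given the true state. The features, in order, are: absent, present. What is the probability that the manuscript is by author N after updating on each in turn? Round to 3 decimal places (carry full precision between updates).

After 'absent': normaliser = 0.85·0.3500 + 0.15·0.3500 + 0.6·0.3000; P(author N) ≈ 0.5613, P(author J) ≈ 0.0991, P(author M) ≈ 0.3396
After 'present': normaliser = 0.15·0.5613 + 0.85·0.0991 + 0.4·0.3396; P(author N) ≈ 0.2767, P(author J) ≈ 0.2767, P(author M) ≈ 0.4465

0.277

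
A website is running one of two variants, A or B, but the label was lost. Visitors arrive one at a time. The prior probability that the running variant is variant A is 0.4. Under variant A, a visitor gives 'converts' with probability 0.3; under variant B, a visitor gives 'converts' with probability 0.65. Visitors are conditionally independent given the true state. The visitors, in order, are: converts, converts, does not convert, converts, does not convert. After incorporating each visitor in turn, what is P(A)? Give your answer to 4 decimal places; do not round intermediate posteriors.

0.2077

After 'converts': P(A) = 0.3·0.4000 / (0.3·0.4000 + 0.65·0.6000) ≈ 0.2353
After 'converts': P(A) = 0.3·0.2353 / (0.3·0.2353 + 0.65·0.7647) ≈ 0.1244
After 'does not convert': P(A) = 0.7·0.1244 / (0.7·0.1244 + 0.35·0.8756) ≈ 0.2212
After 'converts': P(A) = 0.3·0.2212 / (0.3·0.2212 + 0.65·0.7788) ≈ 0.1159
After 'does not convert': P(A) = 0.7·0.1159 / (0.7·0.1159 + 0.35·0.8841) ≈ 0.2077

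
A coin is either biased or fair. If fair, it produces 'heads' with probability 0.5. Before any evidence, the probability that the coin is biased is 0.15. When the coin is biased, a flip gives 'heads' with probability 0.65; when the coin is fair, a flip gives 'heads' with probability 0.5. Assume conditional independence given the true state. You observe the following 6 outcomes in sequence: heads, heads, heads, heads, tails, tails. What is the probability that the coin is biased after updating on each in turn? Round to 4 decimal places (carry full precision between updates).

0.1981

Apply Bayes' rule sequentially, carrying P(biased) forward.
After 'heads': P(biased) = 0.65·0.1500 / (0.65·0.1500 + 0.5·0.8500) ≈ 0.1866
After 'heads': P(biased) = 0.65·0.1866 / (0.65·0.1866 + 0.5·0.8134) ≈ 0.2297
After 'heads': P(biased) = 0.65·0.2297 / (0.65·0.2297 + 0.5·0.7703) ≈ 0.2794
After 'heads': P(biased) = 0.65·0.2794 / (0.65·0.2794 + 0.5·0.7206) ≈ 0.3351
After 'tails': P(biased) = 0.35·0.3351 / (0.35·0.3351 + 0.5·0.6649) ≈ 0.2608
After 'tails': P(biased) = 0.35·0.2608 / (0.35·0.2608 + 0.5·0.7392) ≈ 0.1981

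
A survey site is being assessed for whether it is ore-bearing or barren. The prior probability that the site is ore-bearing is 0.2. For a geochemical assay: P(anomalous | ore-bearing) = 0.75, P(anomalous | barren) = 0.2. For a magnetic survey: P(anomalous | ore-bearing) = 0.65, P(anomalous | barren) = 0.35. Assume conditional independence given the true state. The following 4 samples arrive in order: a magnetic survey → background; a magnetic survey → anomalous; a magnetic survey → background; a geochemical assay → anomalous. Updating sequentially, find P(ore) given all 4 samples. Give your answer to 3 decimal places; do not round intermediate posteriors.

0.335

After a magnetic survey='background': P(ore) = 0.35·0.2000 / (0.35·0.2000 + 0.65·0.8000) ≈ 0.1186
After a magnetic survey='anomalous': P(ore) = 0.65·0.1186 / (0.65·0.1186 + 0.35·0.8814) ≈ 0.2000
After a magnetic survey='background': P(ore) = 0.35·0.2000 / (0.35·0.2000 + 0.65·0.8000) ≈ 0.1186
After a geochemical assay='anomalous': P(ore) = 0.75·0.1186 / (0.75·0.1186 + 0.2·0.8814) ≈ 0.3355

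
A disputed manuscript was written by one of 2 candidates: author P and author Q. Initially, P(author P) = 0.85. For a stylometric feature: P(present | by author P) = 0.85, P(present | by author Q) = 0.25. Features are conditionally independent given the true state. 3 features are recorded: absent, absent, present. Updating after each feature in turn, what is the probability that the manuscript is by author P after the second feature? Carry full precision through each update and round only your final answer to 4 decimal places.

0.1848

Apply Bayes' rule sequentially, carrying P(author P) forward.
After 'absent': P(author P) = 0.15·0.8500 / (0.15·0.8500 + 0.75·0.1500) ≈ 0.5312
After 'absent': P(author P) = 0.15·0.5312 / (0.15·0.5312 + 0.75·0.4688) ≈ 0.1848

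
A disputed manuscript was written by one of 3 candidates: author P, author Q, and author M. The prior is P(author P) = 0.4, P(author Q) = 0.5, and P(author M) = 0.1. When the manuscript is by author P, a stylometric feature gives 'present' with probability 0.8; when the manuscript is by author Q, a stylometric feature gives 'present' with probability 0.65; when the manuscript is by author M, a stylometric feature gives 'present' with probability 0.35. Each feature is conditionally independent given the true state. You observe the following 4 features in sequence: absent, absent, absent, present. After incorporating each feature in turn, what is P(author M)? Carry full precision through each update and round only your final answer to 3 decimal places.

0.368

Each posterior becomes the prior for the next update.
After 'absent': normaliser = 0.2·0.4000 + 0.35·0.5000 + 0.65·0.1000; P(author P) ≈ 0.2500, P(author Q) ≈ 0.5469, P(author M) ≈ 0.2031
After 'absent': normaliser = 0.2·0.2500 + 0.35·0.5469 + 0.65·0.2031; P(author P) ≈ 0.1339, P(author Q) ≈ 0.5126, P(author M) ≈ 0.3536
After 'absent': normaliser = 0.2·0.1339 + 0.35·0.5126 + 0.65·0.3536; P(author P) ≈ 0.0614, P(author Q) ≈ 0.4115, P(author M) ≈ 0.5271
After 'present': normaliser = 0.8·0.0614 + 0.65·0.4115 + 0.35·0.5271; P(author P) ≈ 0.0981, P(author Q) ≈ 0.5338, P(author M) ≈ 0.3682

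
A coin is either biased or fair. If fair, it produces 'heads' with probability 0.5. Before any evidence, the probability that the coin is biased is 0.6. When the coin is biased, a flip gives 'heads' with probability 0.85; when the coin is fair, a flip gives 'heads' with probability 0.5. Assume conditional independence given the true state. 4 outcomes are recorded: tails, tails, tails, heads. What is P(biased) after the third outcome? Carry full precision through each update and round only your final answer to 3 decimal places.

0.039

Apply Bayes' rule sequentially, carrying P(biased) forward.
After 'tails': P(biased) = 0.15·0.6000 / (0.15·0.6000 + 0.5·0.4000) ≈ 0.3103
After 'tails': P(biased) = 0.15·0.3103 / (0.15·0.3103 + 0.5·0.6897) ≈ 0.1189
After 'tails': P(biased) = 0.15·0.1189 / (0.15·0.1189 + 0.5·0.8811) ≈ 0.0389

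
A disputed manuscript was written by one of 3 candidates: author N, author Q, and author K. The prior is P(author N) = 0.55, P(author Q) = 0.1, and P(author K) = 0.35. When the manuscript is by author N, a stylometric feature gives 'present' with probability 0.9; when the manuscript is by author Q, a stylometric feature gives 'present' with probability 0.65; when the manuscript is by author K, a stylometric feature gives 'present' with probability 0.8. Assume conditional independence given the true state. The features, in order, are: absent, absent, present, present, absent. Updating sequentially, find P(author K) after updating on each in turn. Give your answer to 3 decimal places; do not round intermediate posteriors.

After 'absent': normaliser = 0.1·0.5500 + 0.35·0.1000 + 0.2·0.3500; P(author N) ≈ 0.3438, P(author Q) ≈ 0.2188, P(author K) ≈ 0.4375
After 'absent': normaliser = 0.1·0.3438 + 0.35·0.2188 + 0.2·0.4375; P(author N) ≈ 0.1732, P(author Q) ≈ 0.3858, P(author K) ≈ 0.4409
After 'present': normaliser = 0.9·0.1732 + 0.65·0.3858 + 0.8·0.4409; P(author N) ≈ 0.2053, P(author Q) ≈ 0.3302, P(author K) ≈ 0.4645
After 'present': normaliser = 0.9·0.2053 + 0.65·0.3302 + 0.8·0.4645; P(author N) ≈ 0.2396, P(author Q) ≈ 0.2784, P(author K) ≈ 0.4820
After 'absent': normaliser = 0.1·0.2396 + 0.35·0.2784 + 0.2·0.4820; P(author N) ≈ 0.1100, P(author Q) ≈ 0.4474, P(author K) ≈ 0.4426

0.443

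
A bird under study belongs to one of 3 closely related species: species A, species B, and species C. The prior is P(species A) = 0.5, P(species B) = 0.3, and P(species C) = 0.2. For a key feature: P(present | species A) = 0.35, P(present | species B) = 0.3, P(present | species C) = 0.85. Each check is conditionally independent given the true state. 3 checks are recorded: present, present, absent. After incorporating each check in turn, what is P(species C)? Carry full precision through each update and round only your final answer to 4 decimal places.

After 'present': normaliser = 0.35·0.5000 + 0.3·0.3000 + 0.85·0.2000; P(species A) ≈ 0.4023, P(species B) ≈ 0.2069, P(species C) ≈ 0.3908
After 'present': normaliser = 0.35·0.4023 + 0.3·0.2069 + 0.85·0.3908; P(species A) ≈ 0.2632, P(species B) ≈ 0.1160, P(species C) ≈ 0.6208
After 'absent': normaliser = 0.65·0.2632 + 0.7·0.1160 + 0.15·0.6208; P(species A) ≈ 0.4953, P(species B) ≈ 0.2351, P(species C) ≈ 0.2696

0.2696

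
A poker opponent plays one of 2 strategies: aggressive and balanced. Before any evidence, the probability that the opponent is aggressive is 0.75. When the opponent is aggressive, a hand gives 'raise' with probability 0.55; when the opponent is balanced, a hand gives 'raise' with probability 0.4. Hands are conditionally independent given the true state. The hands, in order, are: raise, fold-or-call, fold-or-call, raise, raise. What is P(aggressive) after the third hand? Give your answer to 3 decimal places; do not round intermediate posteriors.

After 'raise': P(aggressive) = 0.55·0.7500 / (0.55·0.7500 + 0.4·0.2500) ≈ 0.8049
After 'fold-or-call': P(aggressive) = 0.45·0.8049 / (0.45·0.8049 + 0.6·0.1951) ≈ 0.7557
After 'fold-or-call': P(aggressive) = 0.45·0.7557 / (0.45·0.7557 + 0.6·0.2443) ≈ 0.6988

0.699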